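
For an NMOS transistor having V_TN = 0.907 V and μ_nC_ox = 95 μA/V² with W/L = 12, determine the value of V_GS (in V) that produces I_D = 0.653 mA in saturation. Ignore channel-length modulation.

k_n = μ_nC_ox · (W/L) = 1.14 mA/V².
In saturation I_D = ½ k_n (V_GS − V_TN)², so V_GS − V_TN = √(2 I_D / k_n) = √(2 × 0.653 / 1.14) = 1.07 V.
V_GS = 0.907 + 1.07 = 1.98 V.

V_GS = 1.98 V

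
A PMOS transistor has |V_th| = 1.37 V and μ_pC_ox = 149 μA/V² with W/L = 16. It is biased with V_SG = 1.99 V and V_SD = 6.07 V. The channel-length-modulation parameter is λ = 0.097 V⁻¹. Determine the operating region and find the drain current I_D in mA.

Saturation; I_D = 0.728 mA

k_p = μ_pC_ox · (W/L) = 2.384 mA/V².
V_ov = V_SG − |V_th| = 1.99 − 1.37 = 0.62 V.
Since V_SD = 6.07 V ≥ V_ov = 0.62 V, the device is in saturation.
I_D = ½ k_p V_ov² (1 + λ V_SD) = 0.5 × 2.384 × 0.62² × (1 + 0.097 × 6.07) = 0.728 mA.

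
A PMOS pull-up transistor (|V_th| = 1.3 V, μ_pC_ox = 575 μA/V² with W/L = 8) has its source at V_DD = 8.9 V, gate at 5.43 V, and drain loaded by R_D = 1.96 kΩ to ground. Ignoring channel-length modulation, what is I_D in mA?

I_D = 4.29 mA

V_SG = V_DD − V_G = 8.9 − 5.43 = 3.47 V, so V_ov = 3.47 − 1.3 = 2.17 V.
k_p = μ_pC_ox · (W/L) = 4.6 mA/V².
Assume saturation: I_D = ½ k_p V_ov² = 0.5 × 4.6 × 2.17² = 10.8 mA, giving V_SD = V_DD − I_D R_D = 8.9 − 10.8 × 1.96 = -12.3 V.
But -12.3 V < V_ov = 2.17 V, so the device is actually in triode.
In triode I_D = k_p[V_ov V_SD − ½ V_SD²] and I_D = (V_DD − V_SD)/R_D. Equating: 4.51 V_SD² − 20.56 V_SD + 8.9 = 0, giving V_SD = 0.484 V (the root below V_ov).
I_D = (8.9 − 0.484) / 1.96 = 4.29 mA.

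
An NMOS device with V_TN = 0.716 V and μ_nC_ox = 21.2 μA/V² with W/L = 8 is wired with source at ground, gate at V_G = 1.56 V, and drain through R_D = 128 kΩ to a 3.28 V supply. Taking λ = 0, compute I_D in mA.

I_D = 0.0241 mA

V_GS = V_G = 1.56 V, so V_ov = 1.56 − 0.716 = 0.844 V.
k_n = μ_nC_ox · (W/L) = 0.1696 mA/V².
Assume saturation: I_D = ½ k_n V_ov² = 0.5 × 0.1696 × 0.844² = 0.0604 mA, giving V_DS = V_DD − I_D R_D = 3.28 − 0.0604 × 128 = -4.45 V.
But -4.45 V < V_ov = 0.844 V, so the device is actually in triode.
In triode I_D = k_n[V_ov V_DS − ½ V_DS²] and I_D = (V_DD − V_DS)/R_D. Equating: 10.9 V_DS² − 19.32 V_DS + 3.28 = 0, giving V_DS = 0.19 V (the root below V_ov).
I_D = (3.28 − 0.19) / 128 = 0.0241 mA.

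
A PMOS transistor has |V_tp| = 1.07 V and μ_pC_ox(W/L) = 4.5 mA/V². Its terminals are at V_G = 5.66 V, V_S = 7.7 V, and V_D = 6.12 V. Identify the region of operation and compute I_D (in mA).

V_SG = V_S − V_G = 7.7 − 5.66 = 2.04 V; V_SD = V_S − V_D = 7.7 − 6.12 = 1.58 V.
V_ov = V_SG − |V_tp| = 2.04 − 1.07 = 0.97 V.
Since V_SD = 1.58 V ≥ V_ov = 0.97 V, the device is in saturation.
I_D = ½ k_p V_ov² = 0.5 × 4.5 × 0.97² = 2.12 mA.

Saturation; I_D = 2.12 mA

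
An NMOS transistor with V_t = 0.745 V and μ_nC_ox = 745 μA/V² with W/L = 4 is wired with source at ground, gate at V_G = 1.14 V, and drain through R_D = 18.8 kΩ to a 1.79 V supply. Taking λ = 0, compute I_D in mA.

V_GS = V_G = 1.14 V, so V_ov = 1.14 − 0.745 = 0.395 V.
k_n = μ_nC_ox · (W/L) = 2.98 mA/V².
Assume saturation: I_D = ½ k_n V_ov² = 0.5 × 2.98 × 0.395² = 0.232 mA, giving V_DS = V_DD − I_D R_D = 1.79 − 0.232 × 18.8 = -2.58 V.
But -2.58 V < V_ov = 0.395 V, so the device is actually in triode.
In triode I_D = k_n[V_ov V_DS − ½ V_DS²] and I_D = (V_DD − V_DS)/R_D. Equating: 28 V_DS² − 23.13 V_DS + 1.79 = 0, giving V_DS = 0.0864 V (the root below V_ov).
I_D = (1.79 − 0.0864) / 18.8 = 0.0906 mA.

I_D = 0.0906 mA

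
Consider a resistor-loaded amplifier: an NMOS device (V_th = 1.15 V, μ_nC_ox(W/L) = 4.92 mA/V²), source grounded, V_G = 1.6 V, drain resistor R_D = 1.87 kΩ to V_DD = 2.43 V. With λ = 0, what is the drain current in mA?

V_GS = V_G = 1.6 V, so V_ov = 1.6 − 1.15 = 0.45 V.
Assume saturation: I_D = ½ k_n V_ov² = 0.5 × 4.92 × 0.45² = 0.498 mA, giving V_DS = V_DD − I_D R_D = 2.43 − 0.498 × 1.87 = 1.5 V.
V_DS = 1.5 V ≥ V_ov = 0.45 V, confirming saturation.

I_D = 0.498 mA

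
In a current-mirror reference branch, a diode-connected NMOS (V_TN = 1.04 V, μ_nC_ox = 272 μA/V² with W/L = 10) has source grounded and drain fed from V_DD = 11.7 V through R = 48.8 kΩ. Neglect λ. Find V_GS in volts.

V_GS = 1.43 V

With gate tied to drain, V_GS = V_DS ≥ V_GS − V_TN, so the device is in saturation.
k_n = μ_nC_ox · (W/L) = 2.72 mA/V².
KCL at the drain: ½ k_n (V_GS − V_TN)² = (V_DD − V_GS)/R.
Let x = V_GS − 1.04. Then 66.4 x² + x − 10.66 = 0, giving x = 0.393 V (positive root), so V_GS = 1.43 V.
I_D = (V_DD − V_GS)/R = (11.7 − 1.43) / 48.8 = 0.21 mA.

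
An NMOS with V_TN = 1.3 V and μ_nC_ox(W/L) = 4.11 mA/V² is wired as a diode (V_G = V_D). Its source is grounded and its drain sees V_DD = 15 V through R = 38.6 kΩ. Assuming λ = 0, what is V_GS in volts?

With gate tied to drain, V_GS = V_DS ≥ V_GS − V_TN, so the device is in saturation.
KCL at the drain: ½ k_n (V_GS − V_TN)² = (V_DD − V_GS)/R.
Let x = V_GS − 1.3. Then 79.3 x² + x − 13.7 = 0, giving x = 0.409 V (positive root), so V_GS = 1.71 V.
I_D = (V_DD − V_GS)/R = (15 − 1.71) / 38.6 = 0.344 mA.

V_GS = 1.71 V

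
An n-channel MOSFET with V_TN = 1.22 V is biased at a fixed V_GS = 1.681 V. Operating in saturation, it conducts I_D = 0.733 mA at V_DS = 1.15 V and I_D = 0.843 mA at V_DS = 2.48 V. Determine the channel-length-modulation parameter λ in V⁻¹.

λ = 0.130 V⁻¹

With V_GS fixed, I_D ∝ (1 + λ V_DS) in saturation, so I_D2/I_D1 = (1 + λ V_DS2)/(1 + λ V_DS1).
0.843/0.733 = 1.15 = (1 + 2.48 λ)/(1 + 1.15 λ).
Solving: λ (I_D1 V_DS2 − I_D2 V_DS1) = I_D2 − I_D1, so λ = (0.843 − 0.733) / (0.733 × 2.48 − 0.843 × 1.15) = 0.11 / 0.848 = 0.13 V⁻¹.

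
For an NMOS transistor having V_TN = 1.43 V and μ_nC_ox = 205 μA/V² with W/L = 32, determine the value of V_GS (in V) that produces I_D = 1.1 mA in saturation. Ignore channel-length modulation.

V_GS = 2.01 V

k_n = μ_nC_ox · (W/L) = 6.56 mA/V².
In saturation I_D = ½ k_n (V_GS − V_TN)², so V_GS − V_TN = √(2 I_D / k_n) = √(2 × 1.1 / 6.56) = 0.579 V.
V_GS = 1.43 + 0.579 = 2.01 V.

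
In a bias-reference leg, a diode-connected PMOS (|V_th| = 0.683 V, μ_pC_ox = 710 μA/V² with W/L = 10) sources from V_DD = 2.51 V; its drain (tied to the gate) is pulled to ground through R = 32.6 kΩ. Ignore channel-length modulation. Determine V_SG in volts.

V_SG = 0.804 V

With gate tied to drain, V_SG = V_SD ≥ V_SG − |V_th|, so the device is in saturation.
k_p = μ_pC_ox · (W/L) = 7.1 mA/V².
KCL at the drain: ½ k_p (V_SG − |V_th|)² = (V_DD − V_SG)/R.
Let x = V_SG − 0.683. Then 116 x² + x − 1.827 = 0, giving x = 0.121 V (positive root), so V_SG = 0.804 V.
I_D = (V_DD − V_SG)/R = (2.51 − 0.804) / 32.6 = 0.0523 mA.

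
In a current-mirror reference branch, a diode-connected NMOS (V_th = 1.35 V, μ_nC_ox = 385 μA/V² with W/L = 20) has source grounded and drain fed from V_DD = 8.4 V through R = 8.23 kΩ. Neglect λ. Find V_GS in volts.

V_GS = 1.81 V

With gate tied to drain, V_GS = V_DS ≥ V_GS − V_th, so the device is in saturation.
k_n = μ_nC_ox · (W/L) = 7.7 mA/V².
KCL at the drain: ½ k_n (V_GS − V_th)² = (V_DD − V_GS)/R.
Let x = V_GS − 1.35. Then 31.7 x² + x − 7.05 = 0, giving x = 0.456 V (positive root), so V_GS = 1.81 V.
I_D = (V_DD − V_GS)/R = (8.4 − 1.81) / 8.23 = 0.801 mA.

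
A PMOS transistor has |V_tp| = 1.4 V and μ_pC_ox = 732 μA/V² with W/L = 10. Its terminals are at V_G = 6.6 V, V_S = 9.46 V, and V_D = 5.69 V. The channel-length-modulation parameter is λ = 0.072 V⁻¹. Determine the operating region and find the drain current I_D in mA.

Saturation; I_D = 9.92 mA

V_SG = V_S − V_G = 9.46 − 6.6 = 2.86 V; V_SD = V_S − V_D = 9.46 − 5.69 = 3.77 V.
k_p = μ_pC_ox · (W/L) = 7.32 mA/V².
V_ov = V_SG − |V_tp| = 2.86 − 1.4 = 1.46 V.
Since V_SD = 3.77 V ≥ V_ov = 1.46 V, the device is in saturation.
I_D = ½ k_p V_ov² (1 + λ V_SD) = 0.5 × 7.32 × 1.46² × (1 + 0.072 × 3.77) = 9.92 mA.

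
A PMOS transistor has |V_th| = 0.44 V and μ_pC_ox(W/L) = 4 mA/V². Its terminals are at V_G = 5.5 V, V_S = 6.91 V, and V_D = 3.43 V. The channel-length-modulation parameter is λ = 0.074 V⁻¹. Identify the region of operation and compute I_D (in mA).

V_SG = V_S − V_G = 6.91 − 5.5 = 1.41 V; V_SD = V_S − V_D = 6.91 − 3.43 = 3.48 V.
V_ov = V_SG − |V_th| = 1.41 − 0.44 = 0.97 V.
Since V_SD = 3.48 V ≥ V_ov = 0.97 V, the device is in saturation.
I_D = ½ k_p V_ov² (1 + λ V_SD) = 0.5 × 4 × 0.97² × (1 + 0.074 × 3.48) = 2.37 mA.

Saturation; I_D = 2.37 mA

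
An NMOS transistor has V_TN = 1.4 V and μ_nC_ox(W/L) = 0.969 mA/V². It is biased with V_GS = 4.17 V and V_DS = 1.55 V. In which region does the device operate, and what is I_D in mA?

V_ov = V_GS − V_TN = 4.17 − 1.4 = 2.77 V.
Since V_DS = 1.55 V < V_ov = 2.77 V, the device is in the triode region.
I_D = k_n [V_ov · V_DS − ½ V_DS²] = 0.969 × [2.77 × 1.55 − 0.5 × 1.55²] = 3 mA.

Triode; I_D = 3.00 mA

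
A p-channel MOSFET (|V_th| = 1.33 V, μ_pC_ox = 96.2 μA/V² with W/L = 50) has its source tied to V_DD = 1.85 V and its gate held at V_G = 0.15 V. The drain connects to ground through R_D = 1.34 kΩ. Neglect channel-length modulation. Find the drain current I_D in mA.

V_SG = V_DD − V_G = 1.85 − 0.15 = 1.7 V, so V_ov = 1.7 − 1.33 = 0.37 V.
k_p = μ_pC_ox · (W/L) = 4.81 mA/V².
Assume saturation: I_D = ½ k_p V_ov² = 0.5 × 4.81 × 0.37² = 0.329 mA, giving V_SD = V_DD − I_D R_D = 1.85 − 0.329 × 1.34 = 1.41 V.
V_SD = 1.41 V ≥ V_ov = 0.37 V, confirming saturation.

I_D = 0.329 mA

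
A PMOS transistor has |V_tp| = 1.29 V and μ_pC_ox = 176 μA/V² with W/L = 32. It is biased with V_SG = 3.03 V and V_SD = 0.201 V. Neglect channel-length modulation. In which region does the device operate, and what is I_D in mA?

k_p = μ_pC_ox · (W/L) = 5.632 mA/V².
V_ov = V_SG − |V_tp| = 3.03 − 1.29 = 1.74 V.
Since V_SD = 0.201 V < V_ov = 1.74 V, the device is in the triode region.
I_D = k_p [V_ov · V_SD − ½ V_SD²] = 5.632 × [1.74 × 0.201 − 0.5 × 0.201²] = 1.86 mA.

Triode; I_D = 1.86 mA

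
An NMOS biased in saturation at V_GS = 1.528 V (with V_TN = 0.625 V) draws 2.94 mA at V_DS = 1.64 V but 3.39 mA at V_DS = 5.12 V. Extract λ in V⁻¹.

λ = 0.0474 V⁻¹

With V_GS fixed, I_D ∝ (1 + λ V_DS) in saturation, so I_D2/I_D1 = (1 + λ V_DS2)/(1 + λ V_DS1).
3.39/2.94 = 1.153 = (1 + 5.12 λ)/(1 + 1.64 λ).
Solving: λ (I_D1 V_DS2 − I_D2 V_DS1) = I_D2 − I_D1, so λ = (3.39 − 2.94) / (2.94 × 5.12 − 3.39 × 1.64) = 0.45 / 9.49 = 0.0474 V⁻¹.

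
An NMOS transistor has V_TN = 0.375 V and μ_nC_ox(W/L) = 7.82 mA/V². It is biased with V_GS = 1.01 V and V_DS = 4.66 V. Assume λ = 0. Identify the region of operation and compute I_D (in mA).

Saturation; I_D = 1.58 mA

V_ov = V_GS − V_TN = 1.01 − 0.375 = 0.635 V.
Since V_DS = 4.66 V ≥ V_ov = 0.635 V, the device is in saturation.
I_D = ½ k_n V_ov² = 0.5 × 7.82 × 0.635² = 1.58 mA.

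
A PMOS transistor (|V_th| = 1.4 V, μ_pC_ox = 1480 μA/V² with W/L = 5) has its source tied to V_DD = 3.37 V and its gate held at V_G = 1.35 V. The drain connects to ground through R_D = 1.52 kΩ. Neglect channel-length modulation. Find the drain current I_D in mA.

I_D = 1.42 mA

V_SG = V_DD − V_G = 3.37 − 1.35 = 2.02 V, so V_ov = 2.02 − 1.4 = 0.62 V.
k_p = μ_pC_ox · (W/L) = 7.4 mA/V².
Assume saturation: I_D = ½ k_p V_ov² = 0.5 × 7.4 × 0.62² = 1.42 mA, giving V_SD = V_DD − I_D R_D = 3.37 − 1.42 × 1.52 = 1.21 V.
V_SD = 1.21 V ≥ V_ov = 0.62 V, confirming saturation.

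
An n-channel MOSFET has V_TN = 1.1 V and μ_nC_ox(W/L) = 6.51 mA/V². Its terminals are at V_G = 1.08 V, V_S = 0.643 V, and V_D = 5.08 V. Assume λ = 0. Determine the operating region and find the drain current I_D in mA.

V_GS = V_G − V_S = 1.08 − 0.643 = 0.437 V; V_DS = V_D − V_S = 5.08 − 0.643 = 4.44 V.
V_GS = 0.437 V < V_TN = 1.1 V, so the transistor is in cutoff.

Cutoff; I_D = 0 mA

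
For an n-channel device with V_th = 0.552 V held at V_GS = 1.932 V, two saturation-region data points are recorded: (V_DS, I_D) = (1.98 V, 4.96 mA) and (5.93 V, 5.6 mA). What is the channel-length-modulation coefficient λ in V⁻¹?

With V_GS fixed, I_D ∝ (1 + λ V_DS) in saturation, so I_D2/I_D1 = (1 + λ V_DS2)/(1 + λ V_DS1).
5.6/4.96 = 1.129 = (1 + 5.93 λ)/(1 + 1.98 λ).
Solving: λ (I_D1 V_DS2 − I_D2 V_DS1) = I_D2 − I_D1, so λ = (5.6 − 4.96) / (4.96 × 5.93 − 5.6 × 1.98) = 0.64 / 18.3 = 0.0349 V⁻¹.

λ = 0.0349 V⁻¹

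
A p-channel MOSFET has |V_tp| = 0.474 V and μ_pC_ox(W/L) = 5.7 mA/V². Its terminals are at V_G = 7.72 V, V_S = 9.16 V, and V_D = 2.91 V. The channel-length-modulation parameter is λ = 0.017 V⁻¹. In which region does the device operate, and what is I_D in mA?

Saturation; I_D = 2.94 mA

V_SG = V_S − V_G = 9.16 − 7.72 = 1.44 V; V_SD = V_S − V_D = 9.16 − 2.91 = 6.25 V.
V_ov = V_SG − |V_tp| = 1.44 − 0.474 = 0.966 V.
Since V_SD = 6.25 V ≥ V_ov = 0.966 V, the device is in saturation.
I_D = ½ k_p V_ov² (1 + λ V_SD) = 0.5 × 5.7 × 0.966² × (1 + 0.017 × 6.25) = 2.94 mA.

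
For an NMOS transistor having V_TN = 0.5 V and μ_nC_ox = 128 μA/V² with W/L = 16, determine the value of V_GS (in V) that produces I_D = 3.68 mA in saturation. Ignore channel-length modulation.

k_n = μ_nC_ox · (W/L) = 2.048 mA/V².
In saturation I_D = ½ k_n (V_GS − V_TN)², so V_GS − V_TN = √(2 I_D / k_n) = √(2 × 3.68 / 2.048) = 1.9 V.
V_GS = 0.5 + 1.9 = 2.4 V.

V_GS = 2.40 V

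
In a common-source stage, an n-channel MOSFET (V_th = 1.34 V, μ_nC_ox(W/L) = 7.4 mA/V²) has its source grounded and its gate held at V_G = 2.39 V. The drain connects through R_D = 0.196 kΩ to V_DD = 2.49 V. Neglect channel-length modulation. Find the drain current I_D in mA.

I_D = 4.08 mA

V_GS = V_G = 2.39 V, so V_ov = 2.39 − 1.34 = 1.05 V.
Assume saturation: I_D = ½ k_n V_ov² = 0.5 × 7.4 × 1.05² = 4.08 mA, giving V_DS = V_DD − I_D R_D = 2.49 − 4.08 × 0.196 = 1.69 V.
V_DS = 1.69 V ≥ V_ov = 1.05 V, confirming saturation.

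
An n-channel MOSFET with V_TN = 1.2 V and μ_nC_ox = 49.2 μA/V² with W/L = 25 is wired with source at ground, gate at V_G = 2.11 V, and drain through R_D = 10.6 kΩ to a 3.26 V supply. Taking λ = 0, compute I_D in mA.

I_D = 0.279 mA

V_GS = V_G = 2.11 V, so V_ov = 2.11 − 1.2 = 0.91 V.
k_n = μ_nC_ox · (W/L) = 1.23 mA/V².
Assume saturation: I_D = ½ k_n V_ov² = 0.5 × 1.23 × 0.91² = 0.509 mA, giving V_DS = V_DD − I_D R_D = 3.26 − 0.509 × 10.6 = -2.14 V.
But -2.14 V < V_ov = 0.91 V, so the device is actually in triode.
In triode I_D = k_n[V_ov V_DS − ½ V_DS²] and I_D = (V_DD − V_DS)/R_D. Equating: 6.52 V_DS² − 12.86 V_DS + 3.26 = 0, giving V_DS = 0.299 V (the root below V_ov).
I_D = (3.26 − 0.299) / 10.6 = 0.279 mA.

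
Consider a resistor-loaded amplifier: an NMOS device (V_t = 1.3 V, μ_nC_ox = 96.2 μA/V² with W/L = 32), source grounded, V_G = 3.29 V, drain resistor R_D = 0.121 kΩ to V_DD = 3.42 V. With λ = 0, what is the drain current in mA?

V_GS = V_G = 3.29 V, so V_ov = 3.29 − 1.3 = 1.99 V.
k_n = μ_nC_ox · (W/L) = 3.078 mA/V².
Assume saturation: I_D = ½ k_n V_ov² = 0.5 × 3.078 × 1.99² = 6.1 mA, giving V_DS = V_DD − I_D R_D = 3.42 − 6.1 × 0.121 = 2.68 V.
V_DS = 2.68 V ≥ V_ov = 1.99 V, confirming saturation.

I_D = 6.10 mA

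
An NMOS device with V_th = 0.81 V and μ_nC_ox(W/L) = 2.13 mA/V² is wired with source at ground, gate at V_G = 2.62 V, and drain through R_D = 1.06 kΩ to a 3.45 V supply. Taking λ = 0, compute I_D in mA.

V_GS = V_G = 2.62 V, so V_ov = 2.62 − 0.81 = 1.81 V.
Assume saturation: I_D = ½ k_n V_ov² = 0.5 × 2.13 × 1.81² = 3.49 mA, giving V_DS = V_DD − I_D R_D = 3.45 − 3.49 × 1.06 = -0.248 V.
But -0.248 V < V_ov = 1.81 V, so the device is actually in triode.
In triode I_D = k_n[V_ov V_DS − ½ V_DS²] and I_D = (V_DD − V_DS)/R_D. Equating: 1.13 V_DS² − 5.087 V_DS + 3.45 = 0, giving V_DS = 0.832 V (the root below V_ov).
I_D = (3.45 − 0.832) / 1.06 = 2.47 mA.

I_D = 2.47 mA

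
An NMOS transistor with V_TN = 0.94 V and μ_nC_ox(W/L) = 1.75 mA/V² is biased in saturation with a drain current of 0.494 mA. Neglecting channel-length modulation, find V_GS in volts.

V_GS = 1.69 V

In saturation I_D = ½ k_n (V_GS − V_TN)², so V_GS − V_TN = √(2 I_D / k_n) = √(2 × 0.494 / 1.75) = 0.751 V.
V_GS = 0.94 + 0.751 = 1.69 V.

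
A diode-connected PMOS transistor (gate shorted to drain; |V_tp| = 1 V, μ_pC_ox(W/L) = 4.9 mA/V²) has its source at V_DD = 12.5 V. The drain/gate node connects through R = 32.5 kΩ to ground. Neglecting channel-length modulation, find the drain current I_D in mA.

I_D = 0.342 mA

With gate tied to drain, V_SG = V_SD ≥ V_SG − |V_tp|, so the device is in saturation.
KCL at the drain: ½ k_p (V_SG − |V_tp|)² = (V_DD − V_SG)/R.
Let x = V_SG − 1. Then 79.6 x² + x − 11.5 = 0, giving x = 0.374 V (positive root), so V_SG = 1.37 V.
I_D = (V_DD − V_SG)/R = (12.5 − 1.37) / 32.5 = 0.342 mA.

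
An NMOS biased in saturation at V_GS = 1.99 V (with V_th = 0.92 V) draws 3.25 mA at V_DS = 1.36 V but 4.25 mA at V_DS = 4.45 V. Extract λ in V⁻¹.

With V_GS fixed, I_D ∝ (1 + λ V_DS) in saturation, so I_D2/I_D1 = (1 + λ V_DS2)/(1 + λ V_DS1).
4.25/3.25 = 1.308 = (1 + 4.45 λ)/(1 + 1.36 λ).
Solving: λ (I_D1 V_DS2 − I_D2 V_DS1) = I_D2 − I_D1, so λ = (4.25 − 3.25) / (3.25 × 4.45 − 4.25 × 1.36) = 1 / 8.68 = 0.115 V⁻¹.

λ = 0.115 V⁻¹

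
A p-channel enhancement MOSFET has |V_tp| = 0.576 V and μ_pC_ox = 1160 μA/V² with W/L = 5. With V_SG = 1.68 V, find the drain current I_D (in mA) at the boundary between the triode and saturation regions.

I_D = 3.53 mA

At the boundary V_SD = V_ov = V_SG − |V_tp| = 1.68 − 0.576 = 1.1 V.
k_p = μ_pC_ox · (W/L) = 5.8 mA/V².
I_D = ½ k_p V_ov² = 0.5 × 5.8 × 1.1² = 3.53 mA.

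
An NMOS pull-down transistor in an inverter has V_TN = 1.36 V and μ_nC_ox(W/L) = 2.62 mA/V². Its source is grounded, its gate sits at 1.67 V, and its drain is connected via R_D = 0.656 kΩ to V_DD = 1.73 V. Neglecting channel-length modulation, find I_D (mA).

V_GS = V_G = 1.67 V, so V_ov = 1.67 − 1.36 = 0.31 V.
Assume saturation: I_D = ½ k_n V_ov² = 0.5 × 2.62 × 0.31² = 0.126 mA, giving V_DS = V_DD − I_D R_D = 1.73 − 0.126 × 0.656 = 1.65 V.
V_DS = 1.65 V ≥ V_ov = 0.31 V, confirming saturation.

I_D = 0.126 mA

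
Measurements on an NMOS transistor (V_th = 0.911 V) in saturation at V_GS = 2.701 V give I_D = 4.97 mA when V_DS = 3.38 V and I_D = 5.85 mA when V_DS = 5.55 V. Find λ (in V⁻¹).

λ = 0.113 V⁻¹

With V_GS fixed, I_D ∝ (1 + λ V_DS) in saturation, so I_D2/I_D1 = (1 + λ V_DS2)/(1 + λ V_DS1).
5.85/4.97 = 1.177 = (1 + 5.55 λ)/(1 + 3.38 λ).
Solving: λ (I_D1 V_DS2 − I_D2 V_DS1) = I_D2 − I_D1, so λ = (5.85 − 4.97) / (4.97 × 5.55 − 5.85 × 3.38) = 0.88 / 7.81 = 0.113 V⁻¹.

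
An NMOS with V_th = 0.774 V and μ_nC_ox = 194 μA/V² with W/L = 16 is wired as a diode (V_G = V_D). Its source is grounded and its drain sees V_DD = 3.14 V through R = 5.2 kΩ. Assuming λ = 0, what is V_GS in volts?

V_GS = 1.26 V

With gate tied to drain, V_GS = V_DS ≥ V_GS − V_th, so the device is in saturation.
k_n = μ_nC_ox · (W/L) = 3.104 mA/V².
KCL at the drain: ½ k_n (V_GS − V_th)² = (V_DD − V_GS)/R.
Let x = V_GS − 0.774. Then 8.07 x² + x − 2.366 = 0, giving x = 0.483 V (positive root), so V_GS = 1.26 V.
I_D = (V_DD − V_GS)/R = (3.14 − 1.26) / 5.2 = 0.362 mA.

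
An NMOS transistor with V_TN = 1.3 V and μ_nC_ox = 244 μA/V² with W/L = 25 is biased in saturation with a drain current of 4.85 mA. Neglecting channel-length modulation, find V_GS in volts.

V_GS = 2.56 V

k_n = μ_nC_ox · (W/L) = 6.1 mA/V².
In saturation I_D = ½ k_n (V_GS − V_TN)², so V_GS − V_TN = √(2 I_D / k_n) = √(2 × 4.85 / 6.1) = 1.26 V.
V_GS = 1.3 + 1.26 = 2.56 V.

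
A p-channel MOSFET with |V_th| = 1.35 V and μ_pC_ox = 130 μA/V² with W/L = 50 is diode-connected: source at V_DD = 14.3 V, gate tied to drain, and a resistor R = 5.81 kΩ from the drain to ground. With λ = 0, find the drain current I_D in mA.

With gate tied to drain, V_SG = V_SD ≥ V_SG − |V_th|, so the device is in saturation.
k_p = μ_pC_ox · (W/L) = 6.5 mA/V².
KCL at the drain: ½ k_p (V_SG − |V_th|)² = (V_DD − V_SG)/R.
Let x = V_SG − 1.35. Then 18.9 x² + x − 12.95 = 0, giving x = 0.802 V (positive root), so V_SG = 2.15 V.
I_D = (V_DD − V_SG)/R = (14.3 − 2.15) / 5.81 = 2.09 mA.

I_D = 2.09 mA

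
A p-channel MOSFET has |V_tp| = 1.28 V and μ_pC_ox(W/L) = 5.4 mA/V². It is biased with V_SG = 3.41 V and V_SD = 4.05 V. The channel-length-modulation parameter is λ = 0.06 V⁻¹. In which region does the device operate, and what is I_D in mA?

V_ov = V_SG − |V_tp| = 3.41 − 1.28 = 2.13 V.
Since V_SD = 4.05 V ≥ V_ov = 2.13 V, the device is in saturation.
I_D = ½ k_p V_ov² (1 + λ V_SD) = 0.5 × 5.4 × 2.13² × (1 + 0.06 × 4.05) = 15.2 mA.

Saturation; I_D = 15.2 mA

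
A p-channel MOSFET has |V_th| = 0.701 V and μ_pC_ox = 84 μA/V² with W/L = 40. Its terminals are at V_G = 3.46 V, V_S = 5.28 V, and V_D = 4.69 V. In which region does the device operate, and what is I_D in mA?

Triode; I_D = 1.63 mA

V_SG = V_S − V_G = 5.28 − 3.46 = 1.82 V; V_SD = V_S − V_D = 5.28 − 4.69 = 0.59 V.
k_p = μ_pC_ox · (W/L) = 3.36 mA/V².
V_ov = V_SG − |V_th| = 1.82 − 0.701 = 1.12 V.
Since V_SD = 0.59 V < V_ov = 1.12 V, the device is in the triode region.
I_D = k_p [V_ov · V_SD − ½ V_SD²] = 3.36 × [1.12 × 0.59 − 0.5 × 0.59²] = 1.63 mA.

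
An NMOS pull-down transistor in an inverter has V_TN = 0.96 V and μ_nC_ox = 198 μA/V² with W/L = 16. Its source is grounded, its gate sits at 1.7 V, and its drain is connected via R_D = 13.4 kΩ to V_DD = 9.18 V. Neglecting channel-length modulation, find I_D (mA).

I_D = 0.657 mA

V_GS = V_G = 1.7 V, so V_ov = 1.7 − 0.96 = 0.74 V.
k_n = μ_nC_ox · (W/L) = 3.168 mA/V².
Assume saturation: I_D = ½ k_n V_ov² = 0.5 × 3.168 × 0.74² = 0.867 mA, giving V_DS = V_DD − I_D R_D = 9.18 − 0.867 × 13.4 = -2.44 V.
But -2.44 V < V_ov = 0.74 V, so the device is actually in triode.
In triode I_D = k_n[V_ov V_DS − ½ V_DS²] and I_D = (V_DD − V_DS)/R_D. Equating: 21.2 V_DS² − 32.41 V_DS + 9.18 = 0, giving V_DS = 0.376 V (the root below V_ov).
I_D = (9.18 − 0.376) / 13.4 = 0.657 mA.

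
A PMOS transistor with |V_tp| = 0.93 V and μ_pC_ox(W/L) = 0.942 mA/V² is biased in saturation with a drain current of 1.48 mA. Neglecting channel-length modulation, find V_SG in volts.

In saturation I_D = ½ k_p (V_SG − |V_tp|)², so V_SG − |V_tp| = √(2 I_D / k_p) = √(2 × 1.48 / 0.942) = 1.77 V.
V_SG = 0.93 + 1.77 = 2.7 V.

V_SG = 2.70 V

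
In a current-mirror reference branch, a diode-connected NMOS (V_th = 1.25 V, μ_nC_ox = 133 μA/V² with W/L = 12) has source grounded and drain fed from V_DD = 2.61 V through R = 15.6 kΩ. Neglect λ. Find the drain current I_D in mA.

I_D = 0.0684 mA

With gate tied to drain, V_GS = V_DS ≥ V_GS − V_th, so the device is in saturation.
k_n = μ_nC_ox · (W/L) = 1.596 mA/V².
KCL at the drain: ½ k_n (V_GS − V_th)² = (V_DD − V_GS)/R.
Let x = V_GS − 1.25. Then 12.4 x² + x − 1.36 = 0, giving x = 0.293 V (positive root), so V_GS = 1.54 V.
I_D = (V_DD − V_GS)/R = (2.61 − 1.54) / 15.6 = 0.0684 mA.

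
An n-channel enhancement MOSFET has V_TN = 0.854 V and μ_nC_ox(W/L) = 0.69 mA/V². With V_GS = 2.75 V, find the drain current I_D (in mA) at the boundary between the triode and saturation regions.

At the boundary V_DS = V_ov = V_GS − V_TN = 2.75 − 0.854 = 1.9 V.
I_D = ½ k_n V_ov² = 0.5 × 0.69 × 1.9² = 1.24 mA.

I_D = 1.24 mA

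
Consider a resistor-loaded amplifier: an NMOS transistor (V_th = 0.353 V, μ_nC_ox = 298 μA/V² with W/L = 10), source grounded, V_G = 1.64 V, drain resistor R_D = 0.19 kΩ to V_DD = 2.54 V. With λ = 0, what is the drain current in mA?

I_D = 2.47 mA

V_GS = V_G = 1.64 V, so V_ov = 1.64 − 0.353 = 1.29 V.
k_n = μ_nC_ox · (W/L) = 2.98 mA/V².
Assume saturation: I_D = ½ k_n V_ov² = 0.5 × 2.98 × 1.29² = 2.47 mA, giving V_DS = V_DD − I_D R_D = 2.54 − 2.47 × 0.19 = 2.07 V.
V_DS = 2.07 V ≥ V_ov = 1.29 V, confirming saturation.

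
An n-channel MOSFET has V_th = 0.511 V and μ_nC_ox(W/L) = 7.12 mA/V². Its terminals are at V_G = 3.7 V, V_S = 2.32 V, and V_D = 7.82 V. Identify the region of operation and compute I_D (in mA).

V_GS = V_G − V_S = 3.7 − 2.32 = 1.38 V; V_DS = V_D − V_S = 7.82 − 2.32 = 5.5 V.
V_ov = V_GS − V_th = 1.38 − 0.511 = 0.869 V.
Since V_DS = 5.5 V ≥ V_ov = 0.869 V, the device is in saturation.
I_D = ½ k_n V_ov² = 0.5 × 7.12 × 0.869² = 2.69 mA.

Saturation; I_D = 2.69 mA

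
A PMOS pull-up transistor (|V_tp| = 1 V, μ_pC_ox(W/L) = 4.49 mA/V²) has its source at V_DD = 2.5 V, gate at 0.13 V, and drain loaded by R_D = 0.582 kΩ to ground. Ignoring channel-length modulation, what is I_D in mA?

V_SG = V_DD − V_G = 2.5 − 0.13 = 2.37 V, so V_ov = 2.37 − 1 = 1.37 V.
Assume saturation: I_D = ½ k_p V_ov² = 0.5 × 4.49 × 1.37² = 4.21 mA, giving V_SD = V_DD − I_D R_D = 2.5 − 4.21 × 0.582 = 0.0477 V.
But 0.0477 V < V_ov = 1.37 V, so the device is actually in triode.
In triode I_D = k_p[V_ov V_SD − ½ V_SD²] and I_D = (V_DD − V_SD)/R_D. Equating: 1.31 V_SD² − 4.58 V_SD + 2.5 = 0, giving V_SD = 0.676 V (the root below V_ov).
I_D = (2.5 − 0.676) / 0.582 = 3.13 mA.

I_D = 3.13 mA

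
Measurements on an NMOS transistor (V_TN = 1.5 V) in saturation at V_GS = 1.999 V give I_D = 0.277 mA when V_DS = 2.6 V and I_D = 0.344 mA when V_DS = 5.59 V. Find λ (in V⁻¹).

λ = 0.102 V⁻¹

With V_GS fixed, I_D ∝ (1 + λ V_DS) in saturation, so I_D2/I_D1 = (1 + λ V_DS2)/(1 + λ V_DS1).
0.344/0.277 = 1.242 = (1 + 5.59 λ)/(1 + 2.6 λ).
Solving: λ (I_D1 V_DS2 − I_D2 V_DS1) = I_D2 − I_D1, so λ = (0.344 − 0.277) / (0.277 × 5.59 − 0.344 × 2.6) = 0.067 / 0.654 = 0.102 V⁻¹.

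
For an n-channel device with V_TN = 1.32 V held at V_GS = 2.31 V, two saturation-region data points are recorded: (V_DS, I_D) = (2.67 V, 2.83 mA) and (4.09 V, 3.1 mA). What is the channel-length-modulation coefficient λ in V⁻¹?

With V_GS fixed, I_D ∝ (1 + λ V_DS) in saturation, so I_D2/I_D1 = (1 + λ V_DS2)/(1 + λ V_DS1).
3.1/2.83 = 1.095 = (1 + 4.09 λ)/(1 + 2.67 λ).
Solving: λ (I_D1 V_DS2 − I_D2 V_DS1) = I_D2 − I_D1, so λ = (3.1 − 2.83) / (2.83 × 4.09 − 3.1 × 2.67) = 0.27 / 3.3 = 0.0819 V⁻¹.

λ = 0.0819 V⁻¹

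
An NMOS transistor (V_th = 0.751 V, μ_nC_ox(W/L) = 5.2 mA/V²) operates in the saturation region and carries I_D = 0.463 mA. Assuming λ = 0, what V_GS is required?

In saturation I_D = ½ k_n (V_GS − V_th)², so V_GS − V_th = √(2 I_D / k_n) = √(2 × 0.463 / 5.2) = 0.422 V.
V_GS = 0.751 + 0.422 = 1.17 V.

V_GS = 1.17 V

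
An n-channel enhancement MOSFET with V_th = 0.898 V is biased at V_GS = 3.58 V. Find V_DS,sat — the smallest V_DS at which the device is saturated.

V_DS,sat = 2.68 V

The boundary between triode and saturation is V_DS = V_GS − V_th = V_ov.
V_ov = 3.58 − 0.898 = 2.68 V.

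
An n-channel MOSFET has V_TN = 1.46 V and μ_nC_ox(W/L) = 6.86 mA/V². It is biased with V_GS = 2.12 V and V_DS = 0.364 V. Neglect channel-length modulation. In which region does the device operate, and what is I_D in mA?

Triode; I_D = 1.19 mA

V_ov = V_GS − V_TN = 2.12 − 1.46 = 0.66 V.
Since V_DS = 0.364 V < V_ov = 0.66 V, the device is in the triode region.
I_D = k_n [V_ov · V_DS − ½ V_DS²] = 6.86 × [0.66 × 0.364 − 0.5 × 0.364²] = 1.19 mA.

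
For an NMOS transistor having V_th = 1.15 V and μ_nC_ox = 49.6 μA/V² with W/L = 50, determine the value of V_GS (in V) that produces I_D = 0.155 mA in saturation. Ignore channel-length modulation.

k_n = μ_nC_ox · (W/L) = 2.48 mA/V².
In saturation I_D = ½ k_n (V_GS − V_th)², so V_GS − V_th = √(2 I_D / k_n) = √(2 × 0.155 / 2.48) = 0.354 V.
V_GS = 1.15 + 0.354 = 1.5 V.

V_GS = 1.50 V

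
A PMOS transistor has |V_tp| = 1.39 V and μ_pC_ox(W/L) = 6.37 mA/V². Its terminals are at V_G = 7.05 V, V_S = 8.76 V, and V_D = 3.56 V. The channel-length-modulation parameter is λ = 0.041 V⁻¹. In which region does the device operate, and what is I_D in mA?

V_SG = V_S − V_G = 8.76 − 7.05 = 1.71 V; V_SD = V_S − V_D = 8.76 − 3.56 = 5.2 V.
V_ov = V_SG − |V_tp| = 1.71 − 1.39 = 0.32 V.
Since V_SD = 5.2 V ≥ V_ov = 0.32 V, the device is in saturation.
I_D = ½ k_p V_ov² (1 + λ V_SD) = 0.5 × 6.37 × 0.32² × (1 + 0.041 × 5.2) = 0.396 mA.

Saturation; I_D = 0.396 mA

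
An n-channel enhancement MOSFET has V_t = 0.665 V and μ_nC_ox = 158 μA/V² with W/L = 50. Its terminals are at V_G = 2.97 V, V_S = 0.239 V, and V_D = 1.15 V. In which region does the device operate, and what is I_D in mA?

V_GS = V_G − V_S = 2.97 − 0.239 = 2.73 V; V_DS = V_D − V_S = 1.15 − 0.239 = 0.911 V.
k_n = μ_nC_ox · (W/L) = 7.9 mA/V².
V_ov = V_GS − V_t = 2.73 − 0.665 = 2.07 V.
Since V_DS = 0.911 V < V_ov = 2.07 V, the device is in the triode region.
I_D = k_n [V_ov · V_DS − ½ V_DS²] = 7.9 × [2.07 × 0.911 − 0.5 × 0.911²] = 11.6 mA.

Triode; I_D = 11.6 mA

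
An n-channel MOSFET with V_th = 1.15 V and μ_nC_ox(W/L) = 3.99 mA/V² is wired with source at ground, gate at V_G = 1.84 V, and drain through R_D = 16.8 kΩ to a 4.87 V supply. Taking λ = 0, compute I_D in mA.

I_D = 0.283 mA

V_GS = V_G = 1.84 V, so V_ov = 1.84 − 1.15 = 0.69 V.
Assume saturation: I_D = ½ k_n V_ov² = 0.5 × 3.99 × 0.69² = 0.95 mA, giving V_DS = V_DD − I_D R_D = 4.87 − 0.95 × 16.8 = -11.1 V.
But -11.1 V < V_ov = 0.69 V, so the device is actually in triode.
In triode I_D = k_n[V_ov V_DS − ½ V_DS²] and I_D = (V_DD − V_DS)/R_D. Equating: 33.5 V_DS² − 47.25 V_DS + 4.87 = 0, giving V_DS = 0.112 V (the root below V_ov).
I_D = (4.87 − 0.112) / 16.8 = 0.283 mA.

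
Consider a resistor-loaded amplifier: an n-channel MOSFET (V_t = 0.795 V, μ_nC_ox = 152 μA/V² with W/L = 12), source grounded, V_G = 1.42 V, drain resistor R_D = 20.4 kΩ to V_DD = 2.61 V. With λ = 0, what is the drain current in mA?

I_D = 0.122 mA

V_GS = V_G = 1.42 V, so V_ov = 1.42 − 0.795 = 0.625 V.
k_n = μ_nC_ox · (W/L) = 1.824 mA/V².
Assume saturation: I_D = ½ k_n V_ov² = 0.5 × 1.824 × 0.625² = 0.356 mA, giving V_DS = V_DD − I_D R_D = 2.61 − 0.356 × 20.4 = -4.66 V.
But -4.66 V < V_ov = 0.625 V, so the device is actually in triode.
In triode I_D = k_n[V_ov V_DS − ½ V_DS²] and I_D = (V_DD − V_DS)/R_D. Equating: 18.6 V_DS² − 24.26 V_DS + 2.61 = 0, giving V_DS = 0.118 V (the root below V_ov).
I_D = (2.61 − 0.118) / 20.4 = 0.122 mA.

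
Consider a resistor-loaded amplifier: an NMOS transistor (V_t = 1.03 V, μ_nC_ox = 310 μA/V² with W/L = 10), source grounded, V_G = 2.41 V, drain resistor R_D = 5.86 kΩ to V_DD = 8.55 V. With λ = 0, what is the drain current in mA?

I_D = 1.39 mA

V_GS = V_G = 2.41 V, so V_ov = 2.41 − 1.03 = 1.38 V.
k_n = μ_nC_ox · (W/L) = 3.1 mA/V².
Assume saturation: I_D = ½ k_n V_ov² = 0.5 × 3.1 × 1.38² = 2.95 mA, giving V_DS = V_DD − I_D R_D = 8.55 − 2.95 × 5.86 = -8.75 V.
But -8.75 V < V_ov = 1.38 V, so the device is actually in triode.
In triode I_D = k_n[V_ov V_DS − ½ V_DS²] and I_D = (V_DD − V_DS)/R_D. Equating: 9.08 V_DS² − 26.07 V_DS + 8.55 = 0, giving V_DS = 0.378 V (the root below V_ov).
I_D = (8.55 − 0.378) / 5.86 = 1.39 mA.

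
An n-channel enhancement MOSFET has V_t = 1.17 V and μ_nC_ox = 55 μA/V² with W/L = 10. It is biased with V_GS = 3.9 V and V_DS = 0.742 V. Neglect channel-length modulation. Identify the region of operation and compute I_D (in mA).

Triode; I_D = 0.963 mA

k_n = μ_nC_ox · (W/L) = 0.55 mA/V².
V_ov = V_GS − V_t = 3.9 − 1.17 = 2.73 V.
Since V_DS = 0.742 V < V_ov = 2.73 V, the device is in the triode region.
I_D = k_n [V_ov · V_DS − ½ V_DS²] = 0.55 × [2.73 × 0.742 − 0.5 × 0.742²] = 0.963 mA.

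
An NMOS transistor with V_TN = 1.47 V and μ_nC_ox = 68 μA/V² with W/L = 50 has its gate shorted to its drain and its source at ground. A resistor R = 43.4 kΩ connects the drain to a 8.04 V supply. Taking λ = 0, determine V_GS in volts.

With gate tied to drain, V_GS = V_DS ≥ V_GS − V_TN, so the device is in saturation.
k_n = μ_nC_ox · (W/L) = 3.4 mA/V².
KCL at the drain: ½ k_n (V_GS − V_TN)² = (V_DD − V_GS)/R.
Let x = V_GS − 1.47. Then 73.8 x² + x − 6.57 = 0, giving x = 0.292 V (positive root), so V_GS = 1.76 V.
I_D = (V_DD − V_GS)/R = (8.04 − 1.76) / 43.4 = 0.145 mA.

V_GS = 1.76 V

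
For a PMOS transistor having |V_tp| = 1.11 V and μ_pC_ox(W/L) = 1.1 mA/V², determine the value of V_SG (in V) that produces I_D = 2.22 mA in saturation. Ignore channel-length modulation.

In saturation I_D = ½ k_p (V_SG − |V_tp|)², so V_SG − |V_tp| = √(2 I_D / k_p) = √(2 × 2.22 / 1.1) = 2.01 V.
V_SG = 1.11 + 2.01 = 3.12 V.

V_SG = 3.12 V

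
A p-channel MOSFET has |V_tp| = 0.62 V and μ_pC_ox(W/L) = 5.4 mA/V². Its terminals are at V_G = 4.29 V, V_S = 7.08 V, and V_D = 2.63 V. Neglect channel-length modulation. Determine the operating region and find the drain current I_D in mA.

V_SG = V_S − V_G = 7.08 − 4.29 = 2.79 V; V_SD = V_S − V_D = 7.08 − 2.63 = 4.45 V.
V_ov = V_SG − |V_tp| = 2.79 − 0.62 = 2.17 V.
Since V_SD = 4.45 V ≥ V_ov = 2.17 V, the device is in saturation.
I_D = ½ k_p V_ov² = 0.5 × 5.4 × 2.17² = 12.7 mA.

Saturation; I_D = 12.7 mA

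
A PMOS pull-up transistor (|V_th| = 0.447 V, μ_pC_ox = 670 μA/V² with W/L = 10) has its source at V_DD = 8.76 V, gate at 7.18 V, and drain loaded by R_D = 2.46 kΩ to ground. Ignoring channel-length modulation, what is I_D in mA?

I_D = 3.32 mA

V_SG = V_DD − V_G = 8.76 − 7.18 = 1.58 V, so V_ov = 1.58 − 0.447 = 1.13 V.
k_p = μ_pC_ox · (W/L) = 6.7 mA/V².
Assume saturation: I_D = ½ k_p V_ov² = 0.5 × 6.7 × 1.13² = 4.3 mA, giving V_SD = V_DD − I_D R_D = 8.76 − 4.3 × 2.46 = -1.82 V.
But -1.82 V < V_ov = 1.13 V, so the device is actually in triode.
In triode I_D = k_p[V_ov V_SD − ½ V_SD²] and I_D = (V_DD − V_SD)/R_D. Equating: 8.24 V_SD² − 19.67 V_SD + 8.76 = 0, giving V_SD = 0.592 V (the root below V_ov).
I_D = (8.76 − 0.592) / 2.46 = 3.32 mA.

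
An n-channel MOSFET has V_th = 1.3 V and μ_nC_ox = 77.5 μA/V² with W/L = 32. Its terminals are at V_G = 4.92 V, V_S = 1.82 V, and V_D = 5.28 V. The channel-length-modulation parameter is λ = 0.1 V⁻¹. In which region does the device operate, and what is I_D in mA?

Saturation; I_D = 5.41 mA

V_GS = V_G − V_S = 4.92 − 1.82 = 3.1 V; V_DS = V_D − V_S = 5.28 − 1.82 = 3.46 V.
k_n = μ_nC_ox · (W/L) = 2.48 mA/V².
V_ov = V_GS − V_th = 3.1 − 1.3 = 1.8 V.
Since V_DS = 3.46 V ≥ V_ov = 1.8 V, the device is in saturation.
I_D = ½ k_n V_ov² (1 + λ V_DS) = 0.5 × 2.48 × 1.8² × (1 + 0.1 × 3.46) = 5.41 mA.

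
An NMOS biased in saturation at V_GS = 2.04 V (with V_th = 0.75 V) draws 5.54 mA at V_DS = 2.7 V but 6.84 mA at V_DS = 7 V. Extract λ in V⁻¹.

λ = 0.0640 V⁻¹

With V_GS fixed, I_D ∝ (1 + λ V_DS) in saturation, so I_D2/I_D1 = (1 + λ V_DS2)/(1 + λ V_DS1).
6.84/5.54 = 1.235 = (1 + 7 λ)/(1 + 2.7 λ).
Solving: λ (I_D1 V_DS2 − I_D2 V_DS1) = I_D2 − I_D1, so λ = (6.84 − 5.54) / (5.54 × 7 − 6.84 × 2.7) = 1.3 / 20.3 = 0.064 V⁻¹.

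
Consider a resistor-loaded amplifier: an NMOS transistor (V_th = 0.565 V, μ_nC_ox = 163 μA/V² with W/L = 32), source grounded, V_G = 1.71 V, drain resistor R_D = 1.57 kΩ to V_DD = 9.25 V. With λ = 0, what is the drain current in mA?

I_D = 3.42 mA

V_GS = V_G = 1.71 V, so V_ov = 1.71 − 0.565 = 1.15 V.
k_n = μ_nC_ox · (W/L) = 5.216 mA/V².
Assume saturation: I_D = ½ k_n V_ov² = 0.5 × 5.216 × 1.15² = 3.42 mA, giving V_DS = V_DD − I_D R_D = 9.25 − 3.42 × 1.57 = 3.88 V.
V_DS = 3.88 V ≥ V_ov = 1.15 V, confirming saturation.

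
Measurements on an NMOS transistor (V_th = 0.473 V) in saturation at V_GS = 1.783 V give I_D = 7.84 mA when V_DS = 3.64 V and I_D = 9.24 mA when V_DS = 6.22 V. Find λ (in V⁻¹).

λ = 0.0925 V⁻¹

With V_GS fixed, I_D ∝ (1 + λ V_DS) in saturation, so I_D2/I_D1 = (1 + λ V_DS2)/(1 + λ V_DS1).
9.24/7.84 = 1.179 = (1 + 6.22 λ)/(1 + 3.64 λ).
Solving: λ (I_D1 V_DS2 − I_D2 V_DS1) = I_D2 − I_D1, so λ = (9.24 − 7.84) / (7.84 × 6.22 − 9.24 × 3.64) = 1.4 / 15.1 = 0.0925 V⁻¹.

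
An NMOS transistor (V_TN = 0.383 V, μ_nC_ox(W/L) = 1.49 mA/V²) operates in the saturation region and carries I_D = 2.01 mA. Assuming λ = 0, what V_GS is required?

In saturation I_D = ½ k_n (V_GS − V_TN)², so V_GS − V_TN = √(2 I_D / k_n) = √(2 × 2.01 / 1.49) = 1.64 V.
V_GS = 0.383 + 1.64 = 2.03 V.

V_GS = 2.03 V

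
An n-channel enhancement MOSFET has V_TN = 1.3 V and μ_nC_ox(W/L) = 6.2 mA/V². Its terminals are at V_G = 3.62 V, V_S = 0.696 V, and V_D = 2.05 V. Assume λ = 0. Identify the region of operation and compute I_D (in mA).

V_GS = V_G − V_S = 3.62 − 0.696 = 2.92 V; V_DS = V_D − V_S = 2.05 − 0.696 = 1.35 V.
V_ov = V_GS − V_TN = 2.92 − 1.3 = 1.62 V.
Since V_DS = 1.35 V < V_ov = 1.62 V, the device is in the triode region.
I_D = k_n [V_ov · V_DS − ½ V_DS²] = 6.2 × [1.62 × 1.35 − 0.5 × 1.35²] = 7.95 mA.

Triode; I_D = 7.95 mA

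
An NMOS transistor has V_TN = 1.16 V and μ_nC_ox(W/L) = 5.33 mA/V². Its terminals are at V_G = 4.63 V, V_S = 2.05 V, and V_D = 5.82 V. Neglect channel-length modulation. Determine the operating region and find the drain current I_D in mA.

Saturation; I_D = 5.37 mA

V_GS = V_G − V_S = 4.63 − 2.05 = 2.58 V; V_DS = V_D − V_S = 5.82 − 2.05 = 3.77 V.
V_ov = V_GS − V_TN = 2.58 − 1.16 = 1.42 V.
Since V_DS = 3.77 V ≥ V_ov = 1.42 V, the device is in saturation.
I_D = ½ k_n V_ov² = 0.5 × 5.33 × 1.42² = 5.37 mA.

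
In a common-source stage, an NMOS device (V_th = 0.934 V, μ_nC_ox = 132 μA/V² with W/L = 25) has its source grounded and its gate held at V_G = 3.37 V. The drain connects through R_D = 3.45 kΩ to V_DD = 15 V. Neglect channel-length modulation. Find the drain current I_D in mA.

V_GS = V_G = 3.37 V, so V_ov = 3.37 − 0.934 = 2.44 V.
k_n = μ_nC_ox · (W/L) = 3.3 mA/V².
Assume saturation: I_D = ½ k_n V_ov² = 0.5 × 3.3 × 2.44² = 9.79 mA, giving V_DS = V_DD − I_D R_D = 15 − 9.79 × 3.45 = -18.8 V.
But -18.8 V < V_ov = 2.44 V, so the device is actually in triode.
In triode I_D = k_n[V_ov V_DS − ½ V_DS²] and I_D = (V_DD − V_DS)/R_D. Equating: 5.69 V_DS² − 28.73 V_DS + 15 = 0, giving V_DS = 0.591 V (the root below V_ov).
I_D = (15 − 0.591) / 3.45 = 4.18 mA.

I_D = 4.18 mA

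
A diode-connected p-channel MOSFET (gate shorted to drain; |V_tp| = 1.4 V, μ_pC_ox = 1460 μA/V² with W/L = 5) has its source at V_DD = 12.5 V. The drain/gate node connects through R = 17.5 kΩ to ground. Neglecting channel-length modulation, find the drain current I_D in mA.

I_D = 0.611 mA

With gate tied to drain, V_SG = V_SD ≥ V_SG − |V_tp|, so the device is in saturation.
k_p = μ_pC_ox · (W/L) = 7.3 mA/V².
KCL at the drain: ½ k_p (V_SG − |V_tp|)² = (V_DD − V_SG)/R.
Let x = V_SG − 1.4. Then 63.9 x² + x − 11.1 = 0, giving x = 0.409 V (positive root), so V_SG = 1.81 V.
I_D = (V_DD − V_SG)/R = (12.5 − 1.81) / 17.5 = 0.611 mA.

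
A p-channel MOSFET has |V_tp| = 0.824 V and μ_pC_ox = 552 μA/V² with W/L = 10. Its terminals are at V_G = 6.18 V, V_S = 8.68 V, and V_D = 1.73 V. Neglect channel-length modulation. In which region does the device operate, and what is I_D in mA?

Saturation; I_D = 7.75 mA

V_SG = V_S − V_G = 8.68 − 6.18 = 2.5 V; V_SD = V_S − V_D = 8.68 − 1.73 = 6.95 V.
k_p = μ_pC_ox · (W/L) = 5.52 mA/V².
V_ov = V_SG − |V_tp| = 2.5 − 0.824 = 1.68 V.
Since V_SD = 6.95 V ≥ V_ov = 1.68 V, the device is in saturation.
I_D = ½ k_p V_ov² = 0.5 × 5.52 × 1.68² = 7.75 mA.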